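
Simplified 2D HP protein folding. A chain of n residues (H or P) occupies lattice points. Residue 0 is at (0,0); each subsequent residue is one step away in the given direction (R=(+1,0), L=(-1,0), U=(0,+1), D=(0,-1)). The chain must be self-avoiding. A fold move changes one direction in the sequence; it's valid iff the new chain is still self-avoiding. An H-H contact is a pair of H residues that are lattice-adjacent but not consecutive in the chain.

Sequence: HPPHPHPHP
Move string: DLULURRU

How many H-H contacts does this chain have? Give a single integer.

Answer: 2

Derivation:
Positions: [(0, 0), (0, -1), (-1, -1), (-1, 0), (-2, 0), (-2, 1), (-1, 1), (0, 1), (0, 2)]
H-H contact: residue 0 @(0,0) - residue 3 @(-1, 0)
H-H contact: residue 0 @(0,0) - residue 7 @(0, 1)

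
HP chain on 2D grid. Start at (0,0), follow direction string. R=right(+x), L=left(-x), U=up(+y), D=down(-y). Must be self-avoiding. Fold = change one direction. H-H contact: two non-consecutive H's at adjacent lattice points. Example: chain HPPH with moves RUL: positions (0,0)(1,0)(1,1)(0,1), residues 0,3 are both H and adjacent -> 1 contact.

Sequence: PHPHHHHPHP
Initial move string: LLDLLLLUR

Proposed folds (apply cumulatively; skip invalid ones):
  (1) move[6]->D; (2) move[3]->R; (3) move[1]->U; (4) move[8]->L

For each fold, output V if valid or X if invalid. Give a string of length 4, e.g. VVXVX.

Initial: LLDLLLLUR -> [(0, 0), (-1, 0), (-2, 0), (-2, -1), (-3, -1), (-4, -1), (-5, -1), (-6, -1), (-6, 0), (-5, 0)]
Fold 1: move[6]->D => LLDLLLDUR INVALID (collision), skipped
Fold 2: move[3]->R => LLDRLLLUR INVALID (collision), skipped
Fold 3: move[1]->U => LUDLLLLUR INVALID (collision), skipped
Fold 4: move[8]->L => LLDLLLLUL VALID

Answer: XXXV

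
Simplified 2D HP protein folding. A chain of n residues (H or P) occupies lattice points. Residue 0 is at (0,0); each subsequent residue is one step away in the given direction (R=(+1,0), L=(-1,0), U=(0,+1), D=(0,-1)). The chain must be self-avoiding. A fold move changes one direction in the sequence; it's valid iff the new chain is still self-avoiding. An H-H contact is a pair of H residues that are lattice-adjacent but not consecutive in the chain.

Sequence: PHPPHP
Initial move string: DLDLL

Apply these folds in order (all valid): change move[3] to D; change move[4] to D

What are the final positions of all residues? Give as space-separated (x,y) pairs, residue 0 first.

Answer: (0,0) (0,-1) (-1,-1) (-1,-2) (-1,-3) (-1,-4)

Derivation:
Initial moves: DLDLL
Fold: move[3]->D => DLDDL (positions: [(0, 0), (0, -1), (-1, -1), (-1, -2), (-1, -3), (-2, -3)])
Fold: move[4]->D => DLDDD (positions: [(0, 0), (0, -1), (-1, -1), (-1, -2), (-1, -3), (-1, -4)])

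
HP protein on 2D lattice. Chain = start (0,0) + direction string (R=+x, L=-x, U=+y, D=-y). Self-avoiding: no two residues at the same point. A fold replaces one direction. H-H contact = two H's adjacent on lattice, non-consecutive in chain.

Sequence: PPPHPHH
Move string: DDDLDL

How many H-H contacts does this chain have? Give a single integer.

Positions: [(0, 0), (0, -1), (0, -2), (0, -3), (-1, -3), (-1, -4), (-2, -4)]
No H-H contacts found.

Answer: 0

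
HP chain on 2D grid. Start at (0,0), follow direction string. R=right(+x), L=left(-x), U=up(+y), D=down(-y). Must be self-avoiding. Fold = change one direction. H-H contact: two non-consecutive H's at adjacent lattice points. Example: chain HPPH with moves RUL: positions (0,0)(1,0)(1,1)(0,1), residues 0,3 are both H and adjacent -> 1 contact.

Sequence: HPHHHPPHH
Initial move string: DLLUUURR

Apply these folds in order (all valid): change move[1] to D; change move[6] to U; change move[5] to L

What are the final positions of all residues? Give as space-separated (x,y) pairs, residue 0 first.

Initial moves: DLLUUURR
Fold: move[1]->D => DDLUUURR (positions: [(0, 0), (0, -1), (0, -2), (-1, -2), (-1, -1), (-1, 0), (-1, 1), (0, 1), (1, 1)])
Fold: move[6]->U => DDLUUUUR (positions: [(0, 0), (0, -1), (0, -2), (-1, -2), (-1, -1), (-1, 0), (-1, 1), (-1, 2), (0, 2)])
Fold: move[5]->L => DDLUULUR (positions: [(0, 0), (0, -1), (0, -2), (-1, -2), (-1, -1), (-1, 0), (-2, 0), (-2, 1), (-1, 1)])

Answer: (0,0) (0,-1) (0,-2) (-1,-2) (-1,-1) (-1,0) (-2,0) (-2,1) (-1,1)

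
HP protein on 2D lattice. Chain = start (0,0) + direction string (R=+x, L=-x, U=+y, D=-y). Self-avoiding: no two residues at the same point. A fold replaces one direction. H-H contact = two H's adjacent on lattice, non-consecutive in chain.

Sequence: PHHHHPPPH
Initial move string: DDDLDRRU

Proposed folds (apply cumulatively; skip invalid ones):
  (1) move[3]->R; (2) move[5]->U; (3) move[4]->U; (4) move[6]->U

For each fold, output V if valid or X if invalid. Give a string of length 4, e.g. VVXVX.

Answer: VXVV

Derivation:
Initial: DDDLDRRU -> [(0, 0), (0, -1), (0, -2), (0, -3), (-1, -3), (-1, -4), (0, -4), (1, -4), (1, -3)]
Fold 1: move[3]->R => DDDRDRRU VALID
Fold 2: move[5]->U => DDDRDURU INVALID (collision), skipped
Fold 3: move[4]->U => DDDRURRU VALID
Fold 4: move[6]->U => DDDRURUU VALID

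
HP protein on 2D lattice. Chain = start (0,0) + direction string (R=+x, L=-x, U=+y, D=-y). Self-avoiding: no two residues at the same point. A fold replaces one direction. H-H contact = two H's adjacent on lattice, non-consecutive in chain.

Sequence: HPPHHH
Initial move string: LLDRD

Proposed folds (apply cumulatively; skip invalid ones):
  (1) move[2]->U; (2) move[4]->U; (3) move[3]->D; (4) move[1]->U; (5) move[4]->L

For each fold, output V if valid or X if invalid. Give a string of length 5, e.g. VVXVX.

Initial: LLDRD -> [(0, 0), (-1, 0), (-2, 0), (-2, -1), (-1, -1), (-1, -2)]
Fold 1: move[2]->U => LLURD INVALID (collision), skipped
Fold 2: move[4]->U => LLDRU INVALID (collision), skipped
Fold 3: move[3]->D => LLDDD VALID
Fold 4: move[1]->U => LUDDD INVALID (collision), skipped
Fold 5: move[4]->L => LLDDL VALID

Answer: XXVXV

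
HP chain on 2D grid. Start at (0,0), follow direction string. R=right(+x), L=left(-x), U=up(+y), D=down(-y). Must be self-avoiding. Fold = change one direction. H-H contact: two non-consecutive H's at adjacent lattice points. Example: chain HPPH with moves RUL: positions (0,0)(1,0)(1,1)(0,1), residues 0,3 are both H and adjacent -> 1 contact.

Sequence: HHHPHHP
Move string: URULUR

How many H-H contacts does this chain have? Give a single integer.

Positions: [(0, 0), (0, 1), (1, 1), (1, 2), (0, 2), (0, 3), (1, 3)]
H-H contact: residue 1 @(0,1) - residue 4 @(0, 2)

Answer: 1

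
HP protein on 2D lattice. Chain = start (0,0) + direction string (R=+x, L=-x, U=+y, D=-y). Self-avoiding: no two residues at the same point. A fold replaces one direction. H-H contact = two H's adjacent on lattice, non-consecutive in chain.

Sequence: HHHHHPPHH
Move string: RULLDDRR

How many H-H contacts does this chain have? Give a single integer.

Positions: [(0, 0), (1, 0), (1, 1), (0, 1), (-1, 1), (-1, 0), (-1, -1), (0, -1), (1, -1)]
H-H contact: residue 0 @(0,0) - residue 3 @(0, 1)
H-H contact: residue 0 @(0,0) - residue 7 @(0, -1)
H-H contact: residue 1 @(1,0) - residue 8 @(1, -1)

Answer: 3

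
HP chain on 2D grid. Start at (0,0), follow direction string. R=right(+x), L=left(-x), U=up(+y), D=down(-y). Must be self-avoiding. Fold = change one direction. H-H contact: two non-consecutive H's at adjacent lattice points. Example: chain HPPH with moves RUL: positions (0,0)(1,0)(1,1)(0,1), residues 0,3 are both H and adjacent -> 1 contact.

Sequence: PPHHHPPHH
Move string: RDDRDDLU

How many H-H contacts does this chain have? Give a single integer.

Positions: [(0, 0), (1, 0), (1, -1), (1, -2), (2, -2), (2, -3), (2, -4), (1, -4), (1, -3)]
H-H contact: residue 3 @(1,-2) - residue 8 @(1, -3)

Answer: 1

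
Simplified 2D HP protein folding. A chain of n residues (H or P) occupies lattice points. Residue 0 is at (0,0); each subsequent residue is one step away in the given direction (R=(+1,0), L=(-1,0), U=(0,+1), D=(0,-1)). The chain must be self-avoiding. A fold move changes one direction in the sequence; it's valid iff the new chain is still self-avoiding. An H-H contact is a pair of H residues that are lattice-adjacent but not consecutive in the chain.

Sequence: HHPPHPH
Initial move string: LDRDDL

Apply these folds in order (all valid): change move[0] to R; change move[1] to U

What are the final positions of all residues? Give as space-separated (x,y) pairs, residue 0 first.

Answer: (0,0) (1,0) (1,1) (2,1) (2,0) (2,-1) (1,-1)

Derivation:
Initial moves: LDRDDL
Fold: move[0]->R => RDRDDL (positions: [(0, 0), (1, 0), (1, -1), (2, -1), (2, -2), (2, -3), (1, -3)])
Fold: move[1]->U => RURDDL (positions: [(0, 0), (1, 0), (1, 1), (2, 1), (2, 0), (2, -1), (1, -1)])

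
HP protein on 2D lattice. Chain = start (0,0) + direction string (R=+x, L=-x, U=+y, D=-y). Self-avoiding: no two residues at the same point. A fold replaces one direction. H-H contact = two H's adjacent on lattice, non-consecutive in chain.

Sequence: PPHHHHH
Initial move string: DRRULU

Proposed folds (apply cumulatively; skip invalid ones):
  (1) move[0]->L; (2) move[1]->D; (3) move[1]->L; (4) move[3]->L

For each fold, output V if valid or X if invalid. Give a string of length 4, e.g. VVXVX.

Initial: DRRULU -> [(0, 0), (0, -1), (1, -1), (2, -1), (2, 0), (1, 0), (1, 1)]
Fold 1: move[0]->L => LRRULU INVALID (collision), skipped
Fold 2: move[1]->D => DDRULU INVALID (collision), skipped
Fold 3: move[1]->L => DLRULU INVALID (collision), skipped
Fold 4: move[3]->L => DRRLLU INVALID (collision), skipped

Answer: XXXX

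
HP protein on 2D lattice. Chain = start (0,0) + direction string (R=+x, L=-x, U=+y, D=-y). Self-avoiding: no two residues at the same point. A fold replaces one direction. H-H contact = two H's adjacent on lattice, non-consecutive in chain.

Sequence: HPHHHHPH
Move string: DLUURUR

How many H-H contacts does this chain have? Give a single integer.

Positions: [(0, 0), (0, -1), (-1, -1), (-1, 0), (-1, 1), (0, 1), (0, 2), (1, 2)]
H-H contact: residue 0 @(0,0) - residue 3 @(-1, 0)
H-H contact: residue 0 @(0,0) - residue 5 @(0, 1)

Answer: 2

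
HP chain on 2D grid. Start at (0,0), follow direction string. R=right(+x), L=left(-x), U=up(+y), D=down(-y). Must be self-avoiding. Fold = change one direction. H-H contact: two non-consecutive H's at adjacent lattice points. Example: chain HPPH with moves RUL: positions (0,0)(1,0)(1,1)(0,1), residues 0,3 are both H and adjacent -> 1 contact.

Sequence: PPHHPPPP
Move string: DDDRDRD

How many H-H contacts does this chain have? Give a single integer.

Positions: [(0, 0), (0, -1), (0, -2), (0, -3), (1, -3), (1, -4), (2, -4), (2, -5)]
No H-H contacts found.

Answer: 0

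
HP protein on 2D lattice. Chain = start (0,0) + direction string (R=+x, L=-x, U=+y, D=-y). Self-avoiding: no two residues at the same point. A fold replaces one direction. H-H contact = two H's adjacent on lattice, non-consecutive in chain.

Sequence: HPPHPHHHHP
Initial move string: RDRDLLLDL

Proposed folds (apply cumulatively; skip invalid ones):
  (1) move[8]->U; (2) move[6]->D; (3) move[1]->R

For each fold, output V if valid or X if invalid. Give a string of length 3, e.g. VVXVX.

Answer: XVV

Derivation:
Initial: RDRDLLLDL -> [(0, 0), (1, 0), (1, -1), (2, -1), (2, -2), (1, -2), (0, -2), (-1, -2), (-1, -3), (-2, -3)]
Fold 1: move[8]->U => RDRDLLLDU INVALID (collision), skipped
Fold 2: move[6]->D => RDRDLLDDL VALID
Fold 3: move[1]->R => RRRDLLDDL VALID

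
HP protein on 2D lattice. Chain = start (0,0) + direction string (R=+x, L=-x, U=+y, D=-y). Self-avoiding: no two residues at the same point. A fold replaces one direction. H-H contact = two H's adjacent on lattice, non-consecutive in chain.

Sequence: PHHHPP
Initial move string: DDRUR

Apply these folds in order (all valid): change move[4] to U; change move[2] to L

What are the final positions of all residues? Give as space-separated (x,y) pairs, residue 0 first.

Answer: (0,0) (0,-1) (0,-2) (-1,-2) (-1,-1) (-1,0)

Derivation:
Initial moves: DDRUR
Fold: move[4]->U => DDRUU (positions: [(0, 0), (0, -1), (0, -2), (1, -2), (1, -1), (1, 0)])
Fold: move[2]->L => DDLUU (positions: [(0, 0), (0, -1), (0, -2), (-1, -2), (-1, -1), (-1, 0)])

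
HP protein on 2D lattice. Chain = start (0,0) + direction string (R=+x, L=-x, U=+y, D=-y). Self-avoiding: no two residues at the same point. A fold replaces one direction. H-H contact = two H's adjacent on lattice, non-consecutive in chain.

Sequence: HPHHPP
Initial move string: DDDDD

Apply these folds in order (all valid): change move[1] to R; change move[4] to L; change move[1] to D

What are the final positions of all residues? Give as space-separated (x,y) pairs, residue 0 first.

Initial moves: DDDDD
Fold: move[1]->R => DRDDD (positions: [(0, 0), (0, -1), (1, -1), (1, -2), (1, -3), (1, -4)])
Fold: move[4]->L => DRDDL (positions: [(0, 0), (0, -1), (1, -1), (1, -2), (1, -3), (0, -3)])
Fold: move[1]->D => DDDDL (positions: [(0, 0), (0, -1), (0, -2), (0, -3), (0, -4), (-1, -4)])

Answer: (0,0) (0,-1) (0,-2) (0,-3) (0,-4) (-1,-4)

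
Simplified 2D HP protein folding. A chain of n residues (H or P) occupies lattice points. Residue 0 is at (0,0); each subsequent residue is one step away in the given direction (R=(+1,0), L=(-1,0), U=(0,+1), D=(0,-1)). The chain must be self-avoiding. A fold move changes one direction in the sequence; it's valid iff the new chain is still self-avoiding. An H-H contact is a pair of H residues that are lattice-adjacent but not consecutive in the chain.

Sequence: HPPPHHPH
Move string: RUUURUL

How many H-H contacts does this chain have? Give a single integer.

Answer: 1

Derivation:
Positions: [(0, 0), (1, 0), (1, 1), (1, 2), (1, 3), (2, 3), (2, 4), (1, 4)]
H-H contact: residue 4 @(1,3) - residue 7 @(1, 4)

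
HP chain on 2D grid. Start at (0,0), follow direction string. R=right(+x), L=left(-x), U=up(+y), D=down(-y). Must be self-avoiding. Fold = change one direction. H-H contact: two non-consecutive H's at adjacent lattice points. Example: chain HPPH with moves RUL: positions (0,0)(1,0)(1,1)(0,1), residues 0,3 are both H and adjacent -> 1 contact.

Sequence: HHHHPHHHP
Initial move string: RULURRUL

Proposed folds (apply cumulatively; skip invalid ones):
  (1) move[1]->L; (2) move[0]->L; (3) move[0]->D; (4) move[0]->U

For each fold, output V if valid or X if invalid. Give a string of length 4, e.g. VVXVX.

Initial: RULURRUL -> [(0, 0), (1, 0), (1, 1), (0, 1), (0, 2), (1, 2), (2, 2), (2, 3), (1, 3)]
Fold 1: move[1]->L => RLLURRUL INVALID (collision), skipped
Fold 2: move[0]->L => LULURRUL VALID
Fold 3: move[0]->D => DULURRUL INVALID (collision), skipped
Fold 4: move[0]->U => UULURRUL VALID

Answer: XVXV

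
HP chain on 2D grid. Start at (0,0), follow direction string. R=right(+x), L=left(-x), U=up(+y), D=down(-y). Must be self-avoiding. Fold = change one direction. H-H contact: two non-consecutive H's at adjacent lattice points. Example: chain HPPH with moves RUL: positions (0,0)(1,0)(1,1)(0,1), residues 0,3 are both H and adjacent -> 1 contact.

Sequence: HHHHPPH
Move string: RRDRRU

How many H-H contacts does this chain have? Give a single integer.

Positions: [(0, 0), (1, 0), (2, 0), (2, -1), (3, -1), (4, -1), (4, 0)]
No H-H contacts found.

Answer: 0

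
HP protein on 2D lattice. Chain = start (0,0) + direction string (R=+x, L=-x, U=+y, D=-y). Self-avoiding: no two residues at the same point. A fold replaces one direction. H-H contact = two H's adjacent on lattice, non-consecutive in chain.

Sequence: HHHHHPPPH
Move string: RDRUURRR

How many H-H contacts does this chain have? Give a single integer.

Positions: [(0, 0), (1, 0), (1, -1), (2, -1), (2, 0), (2, 1), (3, 1), (4, 1), (5, 1)]
H-H contact: residue 1 @(1,0) - residue 4 @(2, 0)

Answer: 1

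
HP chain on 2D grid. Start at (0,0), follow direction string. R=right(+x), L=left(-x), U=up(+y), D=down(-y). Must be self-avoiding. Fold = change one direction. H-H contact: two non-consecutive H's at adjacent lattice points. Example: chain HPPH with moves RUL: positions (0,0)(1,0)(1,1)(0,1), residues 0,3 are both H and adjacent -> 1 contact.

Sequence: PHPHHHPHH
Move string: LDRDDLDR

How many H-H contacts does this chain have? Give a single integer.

Answer: 1

Derivation:
Positions: [(0, 0), (-1, 0), (-1, -1), (0, -1), (0, -2), (0, -3), (-1, -3), (-1, -4), (0, -4)]
H-H contact: residue 5 @(0,-3) - residue 8 @(0, -4)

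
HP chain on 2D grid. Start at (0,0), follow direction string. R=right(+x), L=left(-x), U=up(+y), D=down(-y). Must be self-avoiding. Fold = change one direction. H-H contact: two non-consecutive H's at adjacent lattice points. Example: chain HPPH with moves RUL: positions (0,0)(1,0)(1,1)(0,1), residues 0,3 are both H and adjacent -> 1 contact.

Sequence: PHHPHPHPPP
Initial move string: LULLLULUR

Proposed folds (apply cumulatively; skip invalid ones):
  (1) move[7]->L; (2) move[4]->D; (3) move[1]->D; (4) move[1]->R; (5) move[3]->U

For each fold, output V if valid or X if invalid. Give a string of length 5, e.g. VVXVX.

Answer: XXVXV

Derivation:
Initial: LULLLULUR -> [(0, 0), (-1, 0), (-1, 1), (-2, 1), (-3, 1), (-4, 1), (-4, 2), (-5, 2), (-5, 3), (-4, 3)]
Fold 1: move[7]->L => LULLLULLR INVALID (collision), skipped
Fold 2: move[4]->D => LULLDULUR INVALID (collision), skipped
Fold 3: move[1]->D => LDLLLULUR VALID
Fold 4: move[1]->R => LRLLLULUR INVALID (collision), skipped
Fold 5: move[3]->U => LDLULULUR VALID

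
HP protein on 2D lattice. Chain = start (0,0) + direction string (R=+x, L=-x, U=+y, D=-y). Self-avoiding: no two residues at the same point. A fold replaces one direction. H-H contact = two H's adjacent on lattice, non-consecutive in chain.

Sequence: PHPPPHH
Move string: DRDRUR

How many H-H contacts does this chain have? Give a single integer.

Positions: [(0, 0), (0, -1), (1, -1), (1, -2), (2, -2), (2, -1), (3, -1)]
No H-H contacts found.

Answer: 0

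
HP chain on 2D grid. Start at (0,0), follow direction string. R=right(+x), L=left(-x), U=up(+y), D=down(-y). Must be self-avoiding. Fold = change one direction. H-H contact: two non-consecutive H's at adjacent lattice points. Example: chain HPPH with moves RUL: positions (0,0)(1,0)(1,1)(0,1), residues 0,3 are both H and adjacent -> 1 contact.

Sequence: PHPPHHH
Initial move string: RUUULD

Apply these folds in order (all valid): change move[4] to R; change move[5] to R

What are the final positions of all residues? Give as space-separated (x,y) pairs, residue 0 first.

Answer: (0,0) (1,0) (1,1) (1,2) (1,3) (2,3) (3,3)

Derivation:
Initial moves: RUUULD
Fold: move[4]->R => RUUURD (positions: [(0, 0), (1, 0), (1, 1), (1, 2), (1, 3), (2, 3), (2, 2)])
Fold: move[5]->R => RUUURR (positions: [(0, 0), (1, 0), (1, 1), (1, 2), (1, 3), (2, 3), (3, 3)])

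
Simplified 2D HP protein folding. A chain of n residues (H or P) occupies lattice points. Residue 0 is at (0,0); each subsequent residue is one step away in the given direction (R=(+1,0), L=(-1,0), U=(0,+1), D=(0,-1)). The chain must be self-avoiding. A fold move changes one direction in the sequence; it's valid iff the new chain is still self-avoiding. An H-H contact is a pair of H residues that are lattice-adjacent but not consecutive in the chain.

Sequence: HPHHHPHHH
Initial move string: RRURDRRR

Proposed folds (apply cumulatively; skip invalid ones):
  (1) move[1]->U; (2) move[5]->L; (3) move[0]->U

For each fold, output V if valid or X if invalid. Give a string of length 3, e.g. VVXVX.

Answer: VXV

Derivation:
Initial: RRURDRRR -> [(0, 0), (1, 0), (2, 0), (2, 1), (3, 1), (3, 0), (4, 0), (5, 0), (6, 0)]
Fold 1: move[1]->U => RUURDRRR VALID
Fold 2: move[5]->L => RUURDLRR INVALID (collision), skipped
Fold 3: move[0]->U => UUURDRRR VALID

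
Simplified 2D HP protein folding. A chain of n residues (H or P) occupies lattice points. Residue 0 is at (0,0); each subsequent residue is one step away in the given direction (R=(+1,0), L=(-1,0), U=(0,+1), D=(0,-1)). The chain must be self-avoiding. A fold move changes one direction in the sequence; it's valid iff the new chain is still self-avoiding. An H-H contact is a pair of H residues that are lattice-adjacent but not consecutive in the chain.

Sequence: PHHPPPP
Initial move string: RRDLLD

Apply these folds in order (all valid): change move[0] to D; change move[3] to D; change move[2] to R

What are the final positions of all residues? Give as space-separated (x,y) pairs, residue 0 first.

Answer: (0,0) (0,-1) (1,-1) (2,-1) (2,-2) (1,-2) (1,-3)

Derivation:
Initial moves: RRDLLD
Fold: move[0]->D => DRDLLD (positions: [(0, 0), (0, -1), (1, -1), (1, -2), (0, -2), (-1, -2), (-1, -3)])
Fold: move[3]->D => DRDDLD (positions: [(0, 0), (0, -1), (1, -1), (1, -2), (1, -3), (0, -3), (0, -4)])
Fold: move[2]->R => DRRDLD (positions: [(0, 0), (0, -1), (1, -1), (2, -1), (2, -2), (1, -2), (1, -3)])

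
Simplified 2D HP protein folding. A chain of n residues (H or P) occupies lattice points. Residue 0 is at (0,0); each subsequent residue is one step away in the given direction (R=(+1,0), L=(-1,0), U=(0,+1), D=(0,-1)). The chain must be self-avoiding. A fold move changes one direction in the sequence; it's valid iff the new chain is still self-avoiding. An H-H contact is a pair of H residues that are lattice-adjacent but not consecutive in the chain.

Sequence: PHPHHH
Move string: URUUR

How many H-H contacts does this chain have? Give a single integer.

Positions: [(0, 0), (0, 1), (1, 1), (1, 2), (1, 3), (2, 3)]
No H-H contacts found.

Answer: 0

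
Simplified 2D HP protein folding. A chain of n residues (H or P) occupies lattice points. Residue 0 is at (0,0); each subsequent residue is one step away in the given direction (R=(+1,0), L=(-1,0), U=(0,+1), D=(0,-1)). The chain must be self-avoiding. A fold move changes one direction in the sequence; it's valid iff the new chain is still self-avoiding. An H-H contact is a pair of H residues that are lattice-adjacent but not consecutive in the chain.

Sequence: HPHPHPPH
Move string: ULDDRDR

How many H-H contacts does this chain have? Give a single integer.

Positions: [(0, 0), (0, 1), (-1, 1), (-1, 0), (-1, -1), (0, -1), (0, -2), (1, -2)]
No H-H contacts found.

Answer: 0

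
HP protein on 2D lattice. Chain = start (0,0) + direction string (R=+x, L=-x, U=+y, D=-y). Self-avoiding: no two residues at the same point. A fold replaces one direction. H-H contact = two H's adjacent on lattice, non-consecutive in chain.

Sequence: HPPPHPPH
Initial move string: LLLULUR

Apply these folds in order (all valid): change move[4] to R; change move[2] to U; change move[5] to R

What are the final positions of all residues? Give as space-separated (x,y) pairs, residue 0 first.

Answer: (0,0) (-1,0) (-2,0) (-2,1) (-2,2) (-1,2) (0,2) (1,2)

Derivation:
Initial moves: LLLULUR
Fold: move[4]->R => LLLURUR (positions: [(0, 0), (-1, 0), (-2, 0), (-3, 0), (-3, 1), (-2, 1), (-2, 2), (-1, 2)])
Fold: move[2]->U => LLUURUR (positions: [(0, 0), (-1, 0), (-2, 0), (-2, 1), (-2, 2), (-1, 2), (-1, 3), (0, 3)])
Fold: move[5]->R => LLUURRR (positions: [(0, 0), (-1, 0), (-2, 0), (-2, 1), (-2, 2), (-1, 2), (0, 2), (1, 2)])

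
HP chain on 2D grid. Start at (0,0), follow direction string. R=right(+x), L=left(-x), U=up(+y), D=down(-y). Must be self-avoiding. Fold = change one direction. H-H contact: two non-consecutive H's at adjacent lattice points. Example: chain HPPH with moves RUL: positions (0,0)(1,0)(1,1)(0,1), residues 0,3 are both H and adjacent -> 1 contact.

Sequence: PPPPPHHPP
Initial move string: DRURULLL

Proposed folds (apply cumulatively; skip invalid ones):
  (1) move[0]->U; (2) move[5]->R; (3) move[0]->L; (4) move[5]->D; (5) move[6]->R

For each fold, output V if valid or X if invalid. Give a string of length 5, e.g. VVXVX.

Answer: VXXXX

Derivation:
Initial: DRURULLL -> [(0, 0), (0, -1), (1, -1), (1, 0), (2, 0), (2, 1), (1, 1), (0, 1), (-1, 1)]
Fold 1: move[0]->U => URURULLL VALID
Fold 2: move[5]->R => URURURLL INVALID (collision), skipped
Fold 3: move[0]->L => LRURULLL INVALID (collision), skipped
Fold 4: move[5]->D => URURUDLL INVALID (collision), skipped
Fold 5: move[6]->R => URURULRL INVALID (collision), skipped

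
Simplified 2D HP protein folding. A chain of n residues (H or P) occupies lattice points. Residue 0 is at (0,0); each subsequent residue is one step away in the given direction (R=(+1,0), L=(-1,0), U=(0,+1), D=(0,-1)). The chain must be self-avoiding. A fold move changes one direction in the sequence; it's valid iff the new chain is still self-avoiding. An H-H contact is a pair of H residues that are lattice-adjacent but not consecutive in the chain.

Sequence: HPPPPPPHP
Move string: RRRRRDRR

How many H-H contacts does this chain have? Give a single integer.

Answer: 0

Derivation:
Positions: [(0, 0), (1, 0), (2, 0), (3, 0), (4, 0), (5, 0), (5, -1), (6, -1), (7, -1)]
No H-H contacts found.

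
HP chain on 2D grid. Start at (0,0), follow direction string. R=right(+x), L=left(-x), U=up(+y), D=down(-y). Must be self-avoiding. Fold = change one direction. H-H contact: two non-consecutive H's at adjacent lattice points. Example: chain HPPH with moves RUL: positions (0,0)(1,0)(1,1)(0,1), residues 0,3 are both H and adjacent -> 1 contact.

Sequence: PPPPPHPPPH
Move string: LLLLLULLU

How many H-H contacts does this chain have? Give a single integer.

Answer: 0

Derivation:
Positions: [(0, 0), (-1, 0), (-2, 0), (-3, 0), (-4, 0), (-5, 0), (-5, 1), (-6, 1), (-7, 1), (-7, 2)]
No H-H contacts found.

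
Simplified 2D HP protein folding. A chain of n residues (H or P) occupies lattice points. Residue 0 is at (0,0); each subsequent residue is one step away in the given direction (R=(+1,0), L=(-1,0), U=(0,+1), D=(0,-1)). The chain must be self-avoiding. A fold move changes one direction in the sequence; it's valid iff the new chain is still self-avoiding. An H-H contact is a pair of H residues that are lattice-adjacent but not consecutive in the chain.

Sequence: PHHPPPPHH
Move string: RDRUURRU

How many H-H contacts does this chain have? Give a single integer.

Positions: [(0, 0), (1, 0), (1, -1), (2, -1), (2, 0), (2, 1), (3, 1), (4, 1), (4, 2)]
No H-H contacts found.

Answer: 0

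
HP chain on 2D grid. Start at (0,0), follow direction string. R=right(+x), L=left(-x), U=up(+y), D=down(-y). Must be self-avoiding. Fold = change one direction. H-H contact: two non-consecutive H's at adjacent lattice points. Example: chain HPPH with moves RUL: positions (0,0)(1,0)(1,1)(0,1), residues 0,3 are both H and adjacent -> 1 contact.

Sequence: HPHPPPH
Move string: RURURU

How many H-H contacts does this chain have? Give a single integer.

Positions: [(0, 0), (1, 0), (1, 1), (2, 1), (2, 2), (3, 2), (3, 3)]
No H-H contacts found.

Answer: 0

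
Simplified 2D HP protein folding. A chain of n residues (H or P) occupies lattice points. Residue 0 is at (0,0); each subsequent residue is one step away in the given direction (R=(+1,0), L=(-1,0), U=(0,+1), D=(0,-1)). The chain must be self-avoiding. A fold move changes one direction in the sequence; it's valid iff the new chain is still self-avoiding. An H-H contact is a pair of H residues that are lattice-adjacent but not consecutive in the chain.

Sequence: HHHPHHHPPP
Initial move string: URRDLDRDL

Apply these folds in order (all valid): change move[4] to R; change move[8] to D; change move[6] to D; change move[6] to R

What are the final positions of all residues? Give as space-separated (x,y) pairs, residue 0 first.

Answer: (0,0) (0,1) (1,1) (2,1) (2,0) (3,0) (3,-1) (4,-1) (4,-2) (4,-3)

Derivation:
Initial moves: URRDLDRDL
Fold: move[4]->R => URRDRDRDL (positions: [(0, 0), (0, 1), (1, 1), (2, 1), (2, 0), (3, 0), (3, -1), (4, -1), (4, -2), (3, -2)])
Fold: move[8]->D => URRDRDRDD (positions: [(0, 0), (0, 1), (1, 1), (2, 1), (2, 0), (3, 0), (3, -1), (4, -1), (4, -2), (4, -3)])
Fold: move[6]->D => URRDRDDDD (positions: [(0, 0), (0, 1), (1, 1), (2, 1), (2, 0), (3, 0), (3, -1), (3, -2), (3, -3), (3, -4)])
Fold: move[6]->R => URRDRDRDD (positions: [(0, 0), (0, 1), (1, 1), (2, 1), (2, 0), (3, 0), (3, -1), (4, -1), (4, -2), (4, -3)])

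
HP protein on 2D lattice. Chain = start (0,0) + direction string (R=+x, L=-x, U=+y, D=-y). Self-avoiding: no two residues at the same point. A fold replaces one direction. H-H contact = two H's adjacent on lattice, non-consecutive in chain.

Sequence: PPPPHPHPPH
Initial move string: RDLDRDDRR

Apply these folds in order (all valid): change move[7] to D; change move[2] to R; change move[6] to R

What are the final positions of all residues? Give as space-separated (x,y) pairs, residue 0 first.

Initial moves: RDLDRDDRR
Fold: move[7]->D => RDLDRDDDR (positions: [(0, 0), (1, 0), (1, -1), (0, -1), (0, -2), (1, -2), (1, -3), (1, -4), (1, -5), (2, -5)])
Fold: move[2]->R => RDRDRDDDR (positions: [(0, 0), (1, 0), (1, -1), (2, -1), (2, -2), (3, -2), (3, -3), (3, -4), (3, -5), (4, -5)])
Fold: move[6]->R => RDRDRDRDR (positions: [(0, 0), (1, 0), (1, -1), (2, -1), (2, -2), (3, -2), (3, -3), (4, -3), (4, -4), (5, -4)])

Answer: (0,0) (1,0) (1,-1) (2,-1) (2,-2) (3,-2) (3,-3) (4,-3) (4,-4) (5,-4)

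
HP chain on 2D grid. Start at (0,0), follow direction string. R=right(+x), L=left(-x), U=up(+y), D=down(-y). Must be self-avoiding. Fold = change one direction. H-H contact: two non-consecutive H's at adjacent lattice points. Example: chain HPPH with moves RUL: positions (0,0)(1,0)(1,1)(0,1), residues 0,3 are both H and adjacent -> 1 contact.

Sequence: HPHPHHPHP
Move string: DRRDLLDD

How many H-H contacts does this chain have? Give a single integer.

Answer: 1

Derivation:
Positions: [(0, 0), (0, -1), (1, -1), (2, -1), (2, -2), (1, -2), (0, -2), (0, -3), (0, -4)]
H-H contact: residue 2 @(1,-1) - residue 5 @(1, -2)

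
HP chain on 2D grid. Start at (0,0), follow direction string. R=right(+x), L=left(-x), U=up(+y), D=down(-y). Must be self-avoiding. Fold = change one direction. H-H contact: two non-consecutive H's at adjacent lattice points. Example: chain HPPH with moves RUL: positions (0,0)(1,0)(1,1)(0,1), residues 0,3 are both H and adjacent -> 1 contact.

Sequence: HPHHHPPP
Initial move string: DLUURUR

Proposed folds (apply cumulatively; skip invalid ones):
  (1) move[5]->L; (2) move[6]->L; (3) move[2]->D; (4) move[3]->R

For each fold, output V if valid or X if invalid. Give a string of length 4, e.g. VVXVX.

Answer: XVXX

Derivation:
Initial: DLUURUR -> [(0, 0), (0, -1), (-1, -1), (-1, 0), (-1, 1), (0, 1), (0, 2), (1, 2)]
Fold 1: move[5]->L => DLUURLR INVALID (collision), skipped
Fold 2: move[6]->L => DLUURUL VALID
Fold 3: move[2]->D => DLDURUL INVALID (collision), skipped
Fold 4: move[3]->R => DLURRUL INVALID (collision), skipped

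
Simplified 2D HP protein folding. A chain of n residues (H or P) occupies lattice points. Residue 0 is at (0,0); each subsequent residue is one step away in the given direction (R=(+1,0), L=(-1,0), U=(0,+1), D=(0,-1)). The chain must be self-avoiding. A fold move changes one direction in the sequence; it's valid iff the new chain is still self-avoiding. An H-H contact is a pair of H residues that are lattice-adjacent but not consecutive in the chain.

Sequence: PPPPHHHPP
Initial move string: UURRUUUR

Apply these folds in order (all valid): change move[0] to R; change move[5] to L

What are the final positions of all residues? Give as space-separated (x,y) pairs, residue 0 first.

Initial moves: UURRUUUR
Fold: move[0]->R => RURRUUUR (positions: [(0, 0), (1, 0), (1, 1), (2, 1), (3, 1), (3, 2), (3, 3), (3, 4), (4, 4)])
Fold: move[5]->L => RURRULUR (positions: [(0, 0), (1, 0), (1, 1), (2, 1), (3, 1), (3, 2), (2, 2), (2, 3), (3, 3)])

Answer: (0,0) (1,0) (1,1) (2,1) (3,1) (3,2) (2,2) (2,3) (3,3)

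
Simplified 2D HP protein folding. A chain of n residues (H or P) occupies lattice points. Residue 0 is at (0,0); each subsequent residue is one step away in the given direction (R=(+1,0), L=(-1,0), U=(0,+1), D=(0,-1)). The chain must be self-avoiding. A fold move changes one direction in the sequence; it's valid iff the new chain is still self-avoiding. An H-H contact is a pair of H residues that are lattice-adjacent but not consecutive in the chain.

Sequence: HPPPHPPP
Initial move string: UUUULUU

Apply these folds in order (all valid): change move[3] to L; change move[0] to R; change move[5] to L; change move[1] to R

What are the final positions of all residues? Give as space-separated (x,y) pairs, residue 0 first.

Initial moves: UUUULUU
Fold: move[3]->L => UUULLUU (positions: [(0, 0), (0, 1), (0, 2), (0, 3), (-1, 3), (-2, 3), (-2, 4), (-2, 5)])
Fold: move[0]->R => RUULLUU (positions: [(0, 0), (1, 0), (1, 1), (1, 2), (0, 2), (-1, 2), (-1, 3), (-1, 4)])
Fold: move[5]->L => RUULLLU (positions: [(0, 0), (1, 0), (1, 1), (1, 2), (0, 2), (-1, 2), (-2, 2), (-2, 3)])
Fold: move[1]->R => RRULLLU (positions: [(0, 0), (1, 0), (2, 0), (2, 1), (1, 1), (0, 1), (-1, 1), (-1, 2)])

Answer: (0,0) (1,0) (2,0) (2,1) (1,1) (0,1) (-1,1) (-1,2)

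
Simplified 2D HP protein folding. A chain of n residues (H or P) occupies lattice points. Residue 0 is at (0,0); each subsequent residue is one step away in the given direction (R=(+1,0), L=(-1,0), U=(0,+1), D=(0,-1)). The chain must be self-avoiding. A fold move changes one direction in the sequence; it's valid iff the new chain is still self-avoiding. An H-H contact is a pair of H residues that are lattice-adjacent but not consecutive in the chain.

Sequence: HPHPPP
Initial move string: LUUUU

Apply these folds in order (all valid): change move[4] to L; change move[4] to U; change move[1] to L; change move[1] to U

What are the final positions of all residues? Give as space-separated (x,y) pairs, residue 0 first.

Initial moves: LUUUU
Fold: move[4]->L => LUUUL (positions: [(0, 0), (-1, 0), (-1, 1), (-1, 2), (-1, 3), (-2, 3)])
Fold: move[4]->U => LUUUU (positions: [(0, 0), (-1, 0), (-1, 1), (-1, 2), (-1, 3), (-1, 4)])
Fold: move[1]->L => LLUUU (positions: [(0, 0), (-1, 0), (-2, 0), (-2, 1), (-2, 2), (-2, 3)])
Fold: move[1]->U => LUUUU (positions: [(0, 0), (-1, 0), (-1, 1), (-1, 2), (-1, 3), (-1, 4)])

Answer: (0,0) (-1,0) (-1,1) (-1,2) (-1,3) (-1,4)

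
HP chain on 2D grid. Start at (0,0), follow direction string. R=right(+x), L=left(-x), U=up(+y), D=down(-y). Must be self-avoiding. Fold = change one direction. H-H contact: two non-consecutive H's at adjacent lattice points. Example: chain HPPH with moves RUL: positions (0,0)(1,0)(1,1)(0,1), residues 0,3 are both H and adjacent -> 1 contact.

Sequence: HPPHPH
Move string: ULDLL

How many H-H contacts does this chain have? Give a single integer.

Positions: [(0, 0), (0, 1), (-1, 1), (-1, 0), (-2, 0), (-3, 0)]
H-H contact: residue 0 @(0,0) - residue 3 @(-1, 0)

Answer: 1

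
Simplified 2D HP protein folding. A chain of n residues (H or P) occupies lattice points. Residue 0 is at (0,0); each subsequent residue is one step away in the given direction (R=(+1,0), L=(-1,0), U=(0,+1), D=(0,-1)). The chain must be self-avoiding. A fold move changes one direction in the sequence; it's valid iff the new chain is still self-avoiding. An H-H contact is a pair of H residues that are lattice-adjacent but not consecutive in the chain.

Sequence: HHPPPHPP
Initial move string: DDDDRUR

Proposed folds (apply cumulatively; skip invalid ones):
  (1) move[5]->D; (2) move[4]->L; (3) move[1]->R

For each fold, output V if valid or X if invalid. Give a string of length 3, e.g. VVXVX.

Answer: VVV

Derivation:
Initial: DDDDRUR -> [(0, 0), (0, -1), (0, -2), (0, -3), (0, -4), (1, -4), (1, -3), (2, -3)]
Fold 1: move[5]->D => DDDDRDR VALID
Fold 2: move[4]->L => DDDDLDR VALID
Fold 3: move[1]->R => DRDDLDR VALID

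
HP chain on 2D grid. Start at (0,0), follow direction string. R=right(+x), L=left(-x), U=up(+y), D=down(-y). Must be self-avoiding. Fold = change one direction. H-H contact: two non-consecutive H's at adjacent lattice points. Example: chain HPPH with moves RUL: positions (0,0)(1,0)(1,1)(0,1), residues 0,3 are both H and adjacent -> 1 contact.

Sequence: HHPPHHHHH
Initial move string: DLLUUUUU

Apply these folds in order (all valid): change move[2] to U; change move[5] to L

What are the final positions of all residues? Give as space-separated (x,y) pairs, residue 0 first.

Answer: (0,0) (0,-1) (-1,-1) (-1,0) (-1,1) (-1,2) (-2,2) (-2,3) (-2,4)

Derivation:
Initial moves: DLLUUUUU
Fold: move[2]->U => DLUUUUUU (positions: [(0, 0), (0, -1), (-1, -1), (-1, 0), (-1, 1), (-1, 2), (-1, 3), (-1, 4), (-1, 5)])
Fold: move[5]->L => DLUUULUU (positions: [(0, 0), (0, -1), (-1, -1), (-1, 0), (-1, 1), (-1, 2), (-2, 2), (-2, 3), (-2, 4)])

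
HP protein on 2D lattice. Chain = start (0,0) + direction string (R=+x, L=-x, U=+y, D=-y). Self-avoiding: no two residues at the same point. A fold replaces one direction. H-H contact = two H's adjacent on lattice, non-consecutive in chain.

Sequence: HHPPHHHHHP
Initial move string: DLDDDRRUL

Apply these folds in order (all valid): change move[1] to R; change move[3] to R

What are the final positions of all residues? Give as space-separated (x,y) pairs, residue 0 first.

Answer: (0,0) (0,-1) (1,-1) (1,-2) (2,-2) (2,-3) (3,-3) (4,-3) (4,-2) (3,-2)

Derivation:
Initial moves: DLDDDRRUL
Fold: move[1]->R => DRDDDRRUL (positions: [(0, 0), (0, -1), (1, -1), (1, -2), (1, -3), (1, -4), (2, -4), (3, -4), (3, -3), (2, -3)])
Fold: move[3]->R => DRDRDRRUL (positions: [(0, 0), (0, -1), (1, -1), (1, -2), (2, -2), (2, -3), (3, -3), (4, -3), (4, -2), (3, -2)])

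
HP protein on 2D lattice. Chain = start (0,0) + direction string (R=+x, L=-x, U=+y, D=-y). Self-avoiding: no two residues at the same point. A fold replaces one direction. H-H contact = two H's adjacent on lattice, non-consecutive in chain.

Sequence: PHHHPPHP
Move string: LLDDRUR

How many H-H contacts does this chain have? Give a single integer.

Answer: 2

Derivation:
Positions: [(0, 0), (-1, 0), (-2, 0), (-2, -1), (-2, -2), (-1, -2), (-1, -1), (0, -1)]
H-H contact: residue 1 @(-1,0) - residue 6 @(-1, -1)
H-H contact: residue 3 @(-2,-1) - residue 6 @(-1, -1)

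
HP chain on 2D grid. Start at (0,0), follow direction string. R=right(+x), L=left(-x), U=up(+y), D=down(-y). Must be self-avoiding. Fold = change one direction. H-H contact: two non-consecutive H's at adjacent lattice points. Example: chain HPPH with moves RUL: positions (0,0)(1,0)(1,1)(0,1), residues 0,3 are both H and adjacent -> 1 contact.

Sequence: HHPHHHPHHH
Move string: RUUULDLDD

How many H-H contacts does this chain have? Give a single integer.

Positions: [(0, 0), (1, 0), (1, 1), (1, 2), (1, 3), (0, 3), (0, 2), (-1, 2), (-1, 1), (-1, 0)]
H-H contact: residue 0 @(0,0) - residue 9 @(-1, 0)

Answer: 1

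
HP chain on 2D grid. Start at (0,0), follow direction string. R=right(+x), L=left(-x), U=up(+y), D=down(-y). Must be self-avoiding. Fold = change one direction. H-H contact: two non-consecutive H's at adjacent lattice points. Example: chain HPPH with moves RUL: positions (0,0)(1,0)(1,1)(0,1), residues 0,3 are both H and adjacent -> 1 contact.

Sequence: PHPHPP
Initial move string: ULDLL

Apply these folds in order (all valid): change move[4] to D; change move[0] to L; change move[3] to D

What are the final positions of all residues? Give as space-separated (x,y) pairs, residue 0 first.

Initial moves: ULDLL
Fold: move[4]->D => ULDLD (positions: [(0, 0), (0, 1), (-1, 1), (-1, 0), (-2, 0), (-2, -1)])
Fold: move[0]->L => LLDLD (positions: [(0, 0), (-1, 0), (-2, 0), (-2, -1), (-3, -1), (-3, -2)])
Fold: move[3]->D => LLDDD (positions: [(0, 0), (-1, 0), (-2, 0), (-2, -1), (-2, -2), (-2, -3)])

Answer: (0,0) (-1,0) (-2,0) (-2,-1) (-2,-2) (-2,-3)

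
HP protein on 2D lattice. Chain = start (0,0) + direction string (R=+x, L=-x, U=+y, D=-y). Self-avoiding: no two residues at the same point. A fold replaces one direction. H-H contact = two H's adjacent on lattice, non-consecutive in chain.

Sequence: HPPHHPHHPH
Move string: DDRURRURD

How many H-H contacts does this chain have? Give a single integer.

Positions: [(0, 0), (0, -1), (0, -2), (1, -2), (1, -1), (2, -1), (3, -1), (3, 0), (4, 0), (4, -1)]
H-H contact: residue 6 @(3,-1) - residue 9 @(4, -1)

Answer: 1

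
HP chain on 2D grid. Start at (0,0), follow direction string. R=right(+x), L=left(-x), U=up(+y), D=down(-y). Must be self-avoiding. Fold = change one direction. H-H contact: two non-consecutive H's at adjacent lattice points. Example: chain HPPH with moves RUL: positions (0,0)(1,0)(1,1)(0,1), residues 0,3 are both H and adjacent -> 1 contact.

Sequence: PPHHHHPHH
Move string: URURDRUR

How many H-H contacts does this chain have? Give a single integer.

Answer: 2

Derivation:
Positions: [(0, 0), (0, 1), (1, 1), (1, 2), (2, 2), (2, 1), (3, 1), (3, 2), (4, 2)]
H-H contact: residue 2 @(1,1) - residue 5 @(2, 1)
H-H contact: residue 4 @(2,2) - residue 7 @(3, 2)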